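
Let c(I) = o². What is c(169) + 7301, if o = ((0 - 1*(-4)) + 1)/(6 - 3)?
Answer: 65734/9 ≈ 7303.8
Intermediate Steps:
o = 5/3 (o = ((0 + 4) + 1)/3 = (4 + 1)*(⅓) = 5*(⅓) = 5/3 ≈ 1.6667)
c(I) = 25/9 (c(I) = (5/3)² = 25/9)
c(169) + 7301 = 25/9 + 7301 = 65734/9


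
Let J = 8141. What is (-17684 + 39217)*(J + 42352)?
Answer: 1087265769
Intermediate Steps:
(-17684 + 39217)*(J + 42352) = (-17684 + 39217)*(8141 + 42352) = 21533*50493 = 1087265769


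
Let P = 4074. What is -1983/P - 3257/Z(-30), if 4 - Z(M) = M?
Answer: -1111370/11543 ≈ -96.281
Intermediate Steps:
Z(M) = 4 - M
-1983/P - 3257/Z(-30) = -1983/4074 - 3257/(4 - 1*(-30)) = -1983*1/4074 - 3257/(4 + 30) = -661/1358 - 3257/34 = -1111370/11543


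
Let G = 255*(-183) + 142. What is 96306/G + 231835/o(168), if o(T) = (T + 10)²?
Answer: 7734300401/1474034732 ≈ 5.2470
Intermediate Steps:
o(T) = (10 + T)²
G = -46523 (G = -46665 + 142 = -46523)
96306/G + 231835/o(168) = 96306/(-46523) + 231835/((10 + 168)²) = 96306*(-1/46523) + 231835/(178²) = -96306/46523 + 231835/31684 = 7734300401/1474034732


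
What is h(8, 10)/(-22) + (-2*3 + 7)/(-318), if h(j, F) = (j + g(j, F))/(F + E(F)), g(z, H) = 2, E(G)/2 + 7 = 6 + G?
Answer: -949/48972 ≈ -0.019378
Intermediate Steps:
E(G) = -2 + 2*G (E(G) = -14 + 2*(6 + G) = -14 + (12 + 2*G) = -2 + 2*G)
h(j, F) = (2 + j)/(-2 + 3*F) (h(j, F) = (j + 2)/(F + (-2 + 2*F)) = (2 + j)/(-2 + 3*F))
h(8, 10)/(-22) + (-2*3 + 7)/(-318) = ((2 + 8)/(-2 + 3*10))/(-22) + (-2*3 + 7)/(-318) = (10/(-2 + 30))*(-1/22) + (-6 + 7)*(-1/318) = (10/28)*(-1/22) + 1*(-1/318) = ((1/28)*10)*(-1/22) - 1/318 = (5/14)*(-1/22) - 1/318 = -5/308 - 1/318 = -949/48972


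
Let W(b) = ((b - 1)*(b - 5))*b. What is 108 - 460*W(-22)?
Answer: 6284628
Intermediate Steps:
W(b) = b*(-1 + b)*(-5 + b) (W(b) = ((-1 + b)*(-5 + b))*b = b*(-1 + b)*(-5 + b))
108 - 460*W(-22) = 108 - (-10120)*(5 + (-22)² - 6*(-22)) = 108 - (-10120)*(5 + 484 + 132) = 108 - (-10120)*621 = 108 - 460*(-13662) = 108 + 6284520 = 6284628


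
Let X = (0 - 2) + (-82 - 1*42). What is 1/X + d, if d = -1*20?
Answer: -2521/126 ≈ -20.008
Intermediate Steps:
X = -126 (X = -2 + (-82 - 42) = -2 - 124 = -126)
d = -20
1/X + d = 1/(-126) - 20 = -1/126 - 20 = -2521/126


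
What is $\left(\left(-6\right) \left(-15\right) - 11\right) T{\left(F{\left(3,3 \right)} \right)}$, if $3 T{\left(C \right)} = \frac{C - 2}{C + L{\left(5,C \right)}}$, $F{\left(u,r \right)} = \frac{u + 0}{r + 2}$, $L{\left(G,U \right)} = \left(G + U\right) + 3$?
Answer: $- \frac{553}{138} \approx -4.0072$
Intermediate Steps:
$L{\left(G,U \right)} = 3 + G + U$
$F{\left(u,r \right)} = \frac{u}{2 + r}$
$T{\left(C \right)} = \frac{-2 + C}{3 \left(8 + 2 C\right)}$ ($T{\left(C \right)} = \frac{\left(C - 2\right) \frac{1}{C + \left(3 + 5 + C\right)}}{3} = \frac{\left(-2 + C\right) \frac{1}{C + \left(8 + C\right)}}{3} = \frac{\left(-2 + C\right) \frac{1}{8 + 2 C}}{3} = \frac{\frac{1}{8 + 2 C} \left(-2 + C\right)}{3} = \frac{-2 + C}{3 \left(8 + 2 C\right)}$)
$\left(\left(-6\right) \left(-15\right) - 11\right) T{\left(F{\left(3,3 \right)} \right)} = \left(\left(-6\right) \left(-15\right) - 11\right) \frac{-2 + \frac{3}{2 + 3}}{6 \left(4 + \frac{3}{2 + 3}\right)} = \left(90 - 11\right) \frac{-2 + \frac{3}{5}}{6 \left(4 + \frac{3}{5}\right)} = 79 \frac{-2 + 3 \cdot \frac{1}{5}}{6 \left(4 + 3 \cdot \frac{1}{5}\right)} = 79 \frac{-2 + \frac{3}{5}}{6 \left(4 + \frac{3}{5}\right)} = 79 \cdot \frac{1}{6} \frac{1}{\frac{23}{5}} \left(- \frac{7}{5}\right) = 79 \cdot \frac{1}{6} \cdot \frac{5}{23} \left(- \frac{7}{5}\right) = 79 \left(- \frac{7}{138}\right) = - \frac{553}{138}$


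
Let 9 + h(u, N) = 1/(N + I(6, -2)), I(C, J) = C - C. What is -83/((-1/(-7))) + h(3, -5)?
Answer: -2951/5 ≈ -590.20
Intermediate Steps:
I(C, J) = 0
h(u, N) = -9 + 1/N (h(u, N) = -9 + 1/(N + 0) = -9 + 1/N)
-83/((-1/(-7))) + h(3, -5) = -83/((-1/(-7))) + (-9 + 1/(-5)) = -83/((-1*(-⅐))) + (-9 - ⅕) = -83/⅐ - 46/5 = -83*7 - 46/5 = -581 - 46/5 = -2951/5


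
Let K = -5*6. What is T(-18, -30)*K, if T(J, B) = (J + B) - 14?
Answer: 1860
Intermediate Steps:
T(J, B) = -14 + B + J (T(J, B) = (B + J) - 14 = -14 + B + J)
K = -30
T(-18, -30)*K = (-14 - 30 - 18)*(-30) = -62*(-30) = 1860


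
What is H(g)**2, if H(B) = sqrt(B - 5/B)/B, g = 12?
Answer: 139/1728 ≈ 0.080440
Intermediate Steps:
H(B) = sqrt(B - 5/B)/B
H(g)**2 = (sqrt(12 - 5/12)/12)**2 = (sqrt(139/12)/12)**2 = ((sqrt(417)/6)/12)**2 = (sqrt(417)/72)**2 = 139/1728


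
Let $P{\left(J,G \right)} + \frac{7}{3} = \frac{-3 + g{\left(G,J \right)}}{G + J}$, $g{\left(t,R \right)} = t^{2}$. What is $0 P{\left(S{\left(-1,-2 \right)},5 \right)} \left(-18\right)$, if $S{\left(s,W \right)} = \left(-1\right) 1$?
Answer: $0$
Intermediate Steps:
$S{\left(s,W \right)} = -1$
$P{\left(J,G \right)} = - \frac{7}{3} + \frac{-3 + G^{2}}{G + J}$
$0 P{\left(S{\left(-1,-2 \right)},5 \right)} \left(-18\right) = 0 \frac{-3 + 5^{2} - \frac{35}{3} - - \frac{7}{3}}{5 - 1} \left(-18\right) = 0 \frac{-3 + 25 - \frac{35}{3} + \frac{7}{3}}{4} \left(-18\right) = 0 \cdot \frac{1}{4} \cdot \frac{38}{3} \left(-18\right) = 0 \cdot \frac{19}{6} \left(-18\right) = 0 \left(-18\right) = 0$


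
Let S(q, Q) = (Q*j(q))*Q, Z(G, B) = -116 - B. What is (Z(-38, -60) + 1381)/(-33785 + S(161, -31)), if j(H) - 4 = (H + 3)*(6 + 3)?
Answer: 265/277699 ≈ 0.00095427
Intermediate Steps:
j(H) = 31 + 9*H (j(H) = 4 + (H + 3)*(6 + 3) = 4 + (3 + H)*9 = 4 + (27 + 9*H) = 31 + 9*H)
S(q, Q) = Q²*(31 + 9*q) (S(q, Q) = (Q*(31 + 9*q))*Q = Q²*(31 + 9*q))
(Z(-38, -60) + 1381)/(-33785 + S(161, -31)) = ((-116 - 1*(-60)) + 1381)/(-33785 + (-31)²*(31 + 9*161)) = ((-116 + 60) + 1381)/(-33785 + 961*(31 + 1449)) = (-56 + 1381)/(-33785 + 961*1480) = 1325/(-33785 + 1422280) = 1325/1388495 = 1325*(1/1388495) = 265/277699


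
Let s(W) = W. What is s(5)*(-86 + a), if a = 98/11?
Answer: -4240/11 ≈ -385.45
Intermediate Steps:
a = 98/11 (a = 98*(1/11) = 98/11 ≈ 8.9091)
s(5)*(-86 + a) = 5*(-86 + 98/11) = 5*(-848/11) = -4240/11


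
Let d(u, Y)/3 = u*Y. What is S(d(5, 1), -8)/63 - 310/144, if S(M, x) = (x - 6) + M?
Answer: -359/168 ≈ -2.1369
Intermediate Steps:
d(u, Y) = 3*Y*u (d(u, Y) = 3*(u*Y) = 3*(Y*u) = 3*Y*u)
S(M, x) = -6 + M + x (S(M, x) = (-6 + x) + M = -6 + M + x)
S(d(5, 1), -8)/63 - 310/144 = (-6 + 3*1*5 - 8)/63 - 310/144 = (-6 + 15 - 8)*(1/63) - 310*1/144 = 1*(1/63) - 155/72 = 1/63 - 155/72 = -359/168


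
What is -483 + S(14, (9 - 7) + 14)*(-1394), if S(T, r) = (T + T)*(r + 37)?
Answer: -2069179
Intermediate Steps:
S(T, r) = 2*T*(37 + r) (S(T, r) = (2*T)*(37 + r) = 2*T*(37 + r))
-483 + S(14, (9 - 7) + 14)*(-1394) = -483 + (2*14*(37 + ((9 - 7) + 14)))*(-1394) = -483 + (2*14*(37 + (2 + 14)))*(-1394) = -483 + (2*14*(37 + 16))*(-1394) = -483 + (2*14*53)*(-1394) = -483 + 1484*(-1394) = -483 - 2068696 = -2069179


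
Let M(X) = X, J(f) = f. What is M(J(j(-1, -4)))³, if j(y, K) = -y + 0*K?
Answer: 1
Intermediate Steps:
j(y, K) = -y (j(y, K) = -y + 0 = -y)
M(J(j(-1, -4)))³ = (-1*(-1))³ = 1³ = 1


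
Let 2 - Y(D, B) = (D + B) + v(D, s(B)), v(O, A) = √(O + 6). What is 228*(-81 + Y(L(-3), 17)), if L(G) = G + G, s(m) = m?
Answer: -20520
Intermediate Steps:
v(O, A) = √(6 + O)
L(G) = 2*G
Y(D, B) = 2 - B - D - √(6 + D) (Y(D, B) = 2 - ((D + B) + √(6 + D)) = 2 - ((B + D) + √(6 + D)) = 2 - (B + D + √(6 + D)) = 2 + (-B - D - √(6 + D)) = 2 - B - D - √(6 + D))
228*(-81 + Y(L(-3), 17)) = 228*(-81 + (2 - 1*17 - 2*(-3) - √(6 + 2*(-3)))) = 228*(-81 + (2 - 17 - 1*(-6) - √(6 - 6))) = 228*(-81 + (2 - 17 + 6 - √0)) = 228*(-81 + (2 - 17 + 6 - 1*0)) = 228*(-81 + (2 - 17 + 6 + 0)) = 228*(-81 - 9) = 228*(-90) = -20520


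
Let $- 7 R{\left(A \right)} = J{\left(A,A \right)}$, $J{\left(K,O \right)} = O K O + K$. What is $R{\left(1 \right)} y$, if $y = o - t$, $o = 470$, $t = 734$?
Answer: $\frac{528}{7} \approx 75.429$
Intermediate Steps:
$J{\left(K,O \right)} = K + K O^{2}$ ($J{\left(K,O \right)} = K O O + K = K O^{2} + K = K + K O^{2}$)
$R{\left(A \right)} = - \frac{A \left(1 + A^{2}\right)}{7}$
$y = -264$ ($y = 470 - 734 = -264$)
$R{\left(1 \right)} y = \left(- \frac{1}{7}\right) 1 \left(1 + 1^{2}\right) \left(-264\right) = \left(- \frac{1}{7}\right) 1 \left(1 + 1\right) \left(-264\right) = \left(- \frac{1}{7}\right) 1 \cdot 2 \left(-264\right) = \left(- \frac{2}{7}\right) \left(-264\right) = \frac{528}{7}$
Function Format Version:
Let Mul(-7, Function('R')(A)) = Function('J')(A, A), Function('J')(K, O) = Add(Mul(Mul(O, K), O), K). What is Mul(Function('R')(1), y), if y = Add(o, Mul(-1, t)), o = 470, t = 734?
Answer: Rational(528, 7) ≈ 75.429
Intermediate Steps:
Function('J')(K, O) = Add(K, Mul(K, Pow(O, 2))) (Function('J')(K, O) = Add(Mul(Mul(K, O), O), K) = Add(Mul(K, Pow(O, 2)), K) = Add(K, Mul(K, Pow(O, 2))))
Function('R')(A) = Mul(Rational(-1, 7), A, Add(1, Pow(A, 2))) (Function('R')(A) = Mul(Rational(-1, 7), Mul(A, Add(1, Pow(A, 2)))) = Mul(Rational(-1, 7), A, Add(1, Pow(A, 2))))
y = -264 (y = Add(470, Mul(-1, 734)) = Add(470, -734) = -264)
Mul(Function('R')(1), y) = Mul(Mul(Rational(-1, 7), 1, Add(1, Pow(1, 2))), -264) = Mul(Mul(Rational(-1, 7), 1, Add(1, 1)), -264) = Mul(Mul(Rational(-1, 7), 1, 2), -264) = Mul(Rational(-2, 7), -264) = Rational(528, 7)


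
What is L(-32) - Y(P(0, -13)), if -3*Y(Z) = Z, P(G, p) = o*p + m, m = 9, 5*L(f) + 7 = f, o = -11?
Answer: 643/15 ≈ 42.867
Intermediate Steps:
L(f) = -7/5 + f/5
P(G, p) = 9 - 11*p (P(G, p) = -11*p + 9 = 9 - 11*p)
Y(Z) = -Z/3
L(-32) - Y(P(0, -13)) = (-7/5 + (1/5)*(-32)) - (-1)*(9 - 11*(-13))/3 = (-7/5 - 32/5) - (-1)*(9 + 143)/3 = -39/5 - (-1)*152/3 = -39/5 - 1*(-152/3) = -39/5 + 152/3 = 643/15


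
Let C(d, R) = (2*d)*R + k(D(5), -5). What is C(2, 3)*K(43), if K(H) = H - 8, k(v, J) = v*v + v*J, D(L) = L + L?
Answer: 2170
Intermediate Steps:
D(L) = 2*L
k(v, J) = v² + J*v
K(H) = -8 + H
C(d, R) = 50 + 2*R*d (C(d, R) = (2*d)*R + (2*5)*(-5 + 2*5) = 2*R*d + 10*(-5 + 10) = 2*R*d + 10*5 = 2*R*d + 50 = 50 + 2*R*d)
C(2, 3)*K(43) = (50 + 2*3*2)*(-8 + 43) = (50 + 12)*35 = 62*35 = 2170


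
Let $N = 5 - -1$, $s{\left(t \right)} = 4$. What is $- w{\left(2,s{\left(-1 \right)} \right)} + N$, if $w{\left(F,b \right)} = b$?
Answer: $2$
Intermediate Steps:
$N = 6$ ($N = 5 + 1 = 6$)
$- w{\left(2,s{\left(-1 \right)} \right)} + N = \left(-1\right) 4 + 6 = -4 + 6 = 2$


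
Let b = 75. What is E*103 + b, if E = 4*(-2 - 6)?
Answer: -3221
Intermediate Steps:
E = -32 (E = 4*(-8) = -32)
E*103 + b = -32*103 + 75 = -3296 + 75 = -3221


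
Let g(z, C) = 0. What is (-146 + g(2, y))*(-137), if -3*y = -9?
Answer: 20002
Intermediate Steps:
y = 3 (y = -⅓*(-9) = 3)
(-146 + g(2, y))*(-137) = (-146 + 0)*(-137) = -146*(-137) = 20002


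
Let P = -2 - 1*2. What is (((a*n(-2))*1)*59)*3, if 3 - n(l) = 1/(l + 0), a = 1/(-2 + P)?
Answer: -413/4 ≈ -103.25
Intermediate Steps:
P = -4 (P = -2 - 2 = -4)
a = -1/6 (a = 1/(-2 - 4) = 1/(-6) = -1/6 ≈ -0.16667)
n(l) = 3 - 1/l (n(l) = 3 - 1/(l + 0) = 3 - 1/l)
(((a*n(-2))*1)*59)*3 = ((-(3 - 1/(-2))/6*1)*59)*3 = ((-(3 - 1*(-1/2))/6*1)*59)*3 = ((-(3 + 1/2)/6*1)*59)*3 = ((-1/6*7/2*1)*59)*3 = (-7/12*1*59)*3 = -7/12*59*3 = -413/12*3 = -413/4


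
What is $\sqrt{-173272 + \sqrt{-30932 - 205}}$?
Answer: $\sqrt{-173272 + i \sqrt{31137}} \approx 0.212 + 416.26 i$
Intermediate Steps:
$\sqrt{-173272 + \sqrt{-30932 - 205}} = \sqrt{-173272 + \sqrt{-31137}} = \sqrt{-173272 + i \sqrt{31137}}$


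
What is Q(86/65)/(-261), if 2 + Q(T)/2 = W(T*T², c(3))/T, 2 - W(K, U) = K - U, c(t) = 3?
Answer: -10369/47417175 ≈ -0.00021868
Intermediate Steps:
W(K, U) = 2 + U - K (W(K, U) = 2 - (K - U) = 2 + (U - K) = 2 + U - K)
Q(T) = -4 + 2*(5 - T³)/T (Q(T) = -4 + 2*((2 + 3 - T*T²)/T) = -4 + 2*((2 + 3 - T³)/T) = -4 + 2*((5 - T³)/T) = -4 + 2*(5 - T³)/T)
Q(86/65)/(-261) = (-4 - 2*(86/65)² + 10/((86/65)))/(-261) = (-4 - 2*(86*(1/65))² + 10/((86*(1/65))))*(-1/261) = (-4 - 2*(86/65)² + 10/(86/65))*(-1/261) = (-4 - 2*7396/4225 + 10*(65/86))*(-1/261) = (-4 - 14792/4225 + 325/43)*(-1/261) = (10369/181675)*(-1/261) = -10369/47417175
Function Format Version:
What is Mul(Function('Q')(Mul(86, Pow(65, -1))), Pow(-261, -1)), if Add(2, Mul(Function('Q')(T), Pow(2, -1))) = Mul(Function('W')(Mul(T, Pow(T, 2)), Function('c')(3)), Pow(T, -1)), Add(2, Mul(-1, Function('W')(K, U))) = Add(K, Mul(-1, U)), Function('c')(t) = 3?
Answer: Rational(-10369, 47417175) ≈ -0.00021868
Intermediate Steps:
Function('W')(K, U) = Add(2, U, Mul(-1, K)) (Function('W')(K, U) = Add(2, Mul(-1, Add(K, Mul(-1, U)))) = Add(2, Add(U, Mul(-1, K))) = Add(2, U, Mul(-1, K)))
Function('Q')(T) = Add(-4, Mul(2, Pow(T, -1), Add(5, Mul(-1, Pow(T, 3))))) (Function('Q')(T) = Add(-4, Mul(2, Mul(Add(2, 3, Mul(-1, Mul(T, Pow(T, 2)))), Pow(T, -1)))) = Add(-4, Mul(2, Mul(Add(2, 3, Mul(-1, Pow(T, 3))), Pow(T, -1)))) = Add(-4, Mul(2, Mul(Add(5, Mul(-1, Pow(T, 3))), Pow(T, -1)))) = Add(-4, Mul(2, Mul(Pow(T, -1), Add(5, Mul(-1, Pow(T, 3)))))) = Add(-4, Mul(2, Pow(T, -1), Add(5, Mul(-1, Pow(T, 3))))))
Mul(Function('Q')(Mul(86, Pow(65, -1))), Pow(-261, -1)) = Mul(Add(-4, Mul(-2, Pow(Mul(86, Pow(65, -1)), 2)), Mul(10, Pow(Mul(86, Pow(65, -1)), -1))), Pow(-261, -1)) = Mul(Add(-4, Mul(-2, Pow(Mul(86, Rational(1, 65)), 2)), Mul(10, Pow(Mul(86, Rational(1, 65)), -1))), Rational(-1, 261)) = Mul(Add(-4, Mul(-2, Pow(Rational(86, 65), 2)), Mul(10, Pow(Rational(86, 65), -1))), Rational(-1, 261)) = Mul(Add(-4, Mul(-2, Rational(7396, 4225)), Mul(10, Rational(65, 86))), Rational(-1, 261)) = Mul(Add(-4, Rational(-14792, 4225), Rational(325, 43)), Rational(-1, 261)) = Mul(Rational(10369, 181675), Rational(-1, 261)) = Rational(-10369, 47417175)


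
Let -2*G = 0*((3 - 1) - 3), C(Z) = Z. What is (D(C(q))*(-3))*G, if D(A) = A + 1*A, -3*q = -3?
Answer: 0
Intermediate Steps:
q = 1 (q = -1/3*(-3) = 1)
D(A) = 2*A (D(A) = A + A = 2*A)
G = 0 (G = -0*((3 - 1) - 3) = -0*(2 - 3) = -0*(-1) = -1/2*0 = 0)
(D(C(q))*(-3))*G = ((2*1)*(-3))*0 = (2*(-3))*0 = -6*0 = 0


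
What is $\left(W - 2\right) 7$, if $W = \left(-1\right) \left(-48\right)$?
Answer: $322$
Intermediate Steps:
$W = 48$
$\left(W - 2\right) 7 = \left(48 - 2\right) 7 = 46 \cdot 7 = 322$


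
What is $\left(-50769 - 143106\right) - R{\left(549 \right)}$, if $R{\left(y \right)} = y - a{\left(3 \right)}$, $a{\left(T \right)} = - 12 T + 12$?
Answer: $-194448$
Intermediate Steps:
$a{\left(T \right)} = 12 - 12 T$
$R{\left(y \right)} = 24 + y$ ($R{\left(y \right)} = y - \left(12 - 36\right) = y - -24 = y + 24 = 24 + y$)
$\left(-50769 - 143106\right) - R{\left(549 \right)} = \left(-50769 - 143106\right) - \left(24 + 549\right) = -193875 - 573 = -194448$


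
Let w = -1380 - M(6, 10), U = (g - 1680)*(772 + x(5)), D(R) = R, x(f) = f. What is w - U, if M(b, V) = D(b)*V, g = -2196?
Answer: 3010212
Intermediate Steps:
M(b, V) = V*b (M(b, V) = b*V = V*b)
U = -3011652 (U = (-2196 - 1680)*(772 + 5) = -3876*777 = -3011652)
w = -1440 (w = -1380 - 10*6 = -1380 - 1*60 = -1380 - 60 = -1440)
w - U = -1440 - 1*(-3011652) = -1440 + 3011652 = 3010212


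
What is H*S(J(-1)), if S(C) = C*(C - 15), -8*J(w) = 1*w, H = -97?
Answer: 11543/64 ≈ 180.36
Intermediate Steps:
J(w) = -w/8
S(C) = C*(-15 + C)
H*S(J(-1)) = -97*(-⅛*(-1))*(-15 - ⅛*(-1)) = -97*(-15 + ⅛)/8 = -97*(-119)/(8*8) = -97*(-119/64) = 11543/64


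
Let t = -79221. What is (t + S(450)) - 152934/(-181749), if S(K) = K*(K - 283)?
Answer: -246582415/60583 ≈ -4070.2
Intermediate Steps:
S(K) = K*(-283 + K)
(t + S(450)) - 152934/(-181749) = (-79221 + 450*(-283 + 450)) - 152934/(-181749) = (-79221 + 450*167) - 152934*(-1/181749) = (-79221 + 75150) + 50978/60583 = -4071 + 50978/60583 = -246582415/60583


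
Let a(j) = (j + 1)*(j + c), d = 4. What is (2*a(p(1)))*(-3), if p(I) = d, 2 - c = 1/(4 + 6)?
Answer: -177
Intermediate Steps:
c = 19/10 (c = 2 - 1/(4 + 6) = 2 - 1/10 = 2 - 1*⅒ = 2 - ⅒ = 19/10 ≈ 1.9000)
p(I) = 4
a(j) = (1 + j)*(19/10 + j) (a(j) = (j + 1)*(j + 19/10) = (1 + j)*(19/10 + j))
(2*a(p(1)))*(-3) = (2*(19/10 + 4² + (29/10)*4))*(-3) = (2*(19/10 + 16 + 58/5))*(-3) = (2*(59/2))*(-3) = 59*(-3) = -177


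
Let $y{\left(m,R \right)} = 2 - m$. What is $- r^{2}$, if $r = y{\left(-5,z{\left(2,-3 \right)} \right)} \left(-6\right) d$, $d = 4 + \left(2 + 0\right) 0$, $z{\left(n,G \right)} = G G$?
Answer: $-28224$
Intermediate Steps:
$z{\left(n,G \right)} = G^{2}$
$d = 4$ ($d = 4 + 2 \cdot 0 = 4 + 0 = 4$)
$r = -168$ ($r = \left(2 - -5\right) \left(-6\right) 4 = \left(2 + 5\right) \left(-6\right) 4 = 7 \left(-6\right) 4 = \left(-42\right) 4 = -168$)
$- r^{2} = - \left(-168\right)^{2} = \left(-1\right) 28224 = -28224$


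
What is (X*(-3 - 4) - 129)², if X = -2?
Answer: 13225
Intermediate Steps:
(X*(-3 - 4) - 129)² = (-2*(-3 - 4) - 129)² = (-2*(-7) - 129)² = (14 - 129)² = (-115)² = 13225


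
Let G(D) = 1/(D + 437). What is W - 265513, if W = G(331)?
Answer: -203913983/768 ≈ -2.6551e+5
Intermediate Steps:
G(D) = 1/(437 + D)
W = 1/768 (W = 1/(437 + 331) = 1/768 ≈ 0.0013021)
W - 265513 = 1/768 - 265513 = -203913983/768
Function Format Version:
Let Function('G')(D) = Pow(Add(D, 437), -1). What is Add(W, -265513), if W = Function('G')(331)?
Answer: Rational(-203913983, 768) ≈ -2.6551e+5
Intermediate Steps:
Function('G')(D) = Pow(Add(437, D), -1)
W = Rational(1, 768) (W = Pow(Add(437, 331), -1) = Pow(768, -1) = Rational(1, 768) ≈ 0.0013021)
Add(W, -265513) = Add(Rational(1, 768), -265513) = Rational(-203913983, 768)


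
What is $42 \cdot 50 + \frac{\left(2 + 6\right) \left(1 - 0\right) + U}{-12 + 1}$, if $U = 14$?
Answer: $2098$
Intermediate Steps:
$42 \cdot 50 + \frac{\left(2 + 6\right) \left(1 - 0\right) + U}{-12 + 1} = 42 \cdot 50 + \frac{\left(2 + 6\right) \left(1 - 0\right) + 14}{-12 + 1} = 2100 + \frac{8 \left(1 + 0\right) + 14}{-11} = 2100 + \left(8 \cdot 1 + 14\right) \left(- \frac{1}{11}\right) = 2100 + \left(8 + 14\right) \left(- \frac{1}{11}\right) = 2100 + 22 \left(- \frac{1}{11}\right) = 2100 - 2 = 2098$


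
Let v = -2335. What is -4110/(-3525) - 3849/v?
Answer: 308861/109745 ≈ 2.8144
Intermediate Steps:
-4110/(-3525) - 3849/v = -4110/(-3525) - 3849/(-2335) = -4110*(-1/3525) - 3849*(-1/2335) = 274/235 + 3849/2335 = 308861/109745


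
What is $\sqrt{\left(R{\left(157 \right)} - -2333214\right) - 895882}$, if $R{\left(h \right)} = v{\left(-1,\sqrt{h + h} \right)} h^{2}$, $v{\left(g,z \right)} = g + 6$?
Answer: $\sqrt{1560577} \approx 1249.2$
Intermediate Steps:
$v{\left(g,z \right)} = 6 + g$
$R{\left(h \right)} = 5 h^{2}$ ($R{\left(h \right)} = \left(6 - 1\right) h^{2} = 5 h^{2}$)
$\sqrt{\left(R{\left(157 \right)} - -2333214\right) - 895882} = \sqrt{\left(5 \cdot 157^{2} - -2333214\right) - 895882} = \sqrt{\left(5 \cdot 24649 + 2333214\right) - 895882} = \sqrt{\left(123245 + 2333214\right) - 895882} = \sqrt{2456459 - 895882} = \sqrt{1560577}$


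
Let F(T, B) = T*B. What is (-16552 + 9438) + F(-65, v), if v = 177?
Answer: -18619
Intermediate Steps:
F(T, B) = B*T
(-16552 + 9438) + F(-65, v) = (-16552 + 9438) + 177*(-65) = -7114 - 11505 = -18619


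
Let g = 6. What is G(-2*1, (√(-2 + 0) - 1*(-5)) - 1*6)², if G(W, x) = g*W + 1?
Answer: 121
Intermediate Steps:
G(W, x) = 1 + 6*W (G(W, x) = 6*W + 1 = 1 + 6*W)
G(-2*1, (√(-2 + 0) - 1*(-5)) - 1*6)² = (1 + 6*(-2*1))² = (1 + 6*(-2))² = (1 - 12)² = (-11)² = 121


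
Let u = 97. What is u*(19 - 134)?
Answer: -11155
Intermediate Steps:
u*(19 - 134) = 97*(19 - 134) = 97*(-115) = -11155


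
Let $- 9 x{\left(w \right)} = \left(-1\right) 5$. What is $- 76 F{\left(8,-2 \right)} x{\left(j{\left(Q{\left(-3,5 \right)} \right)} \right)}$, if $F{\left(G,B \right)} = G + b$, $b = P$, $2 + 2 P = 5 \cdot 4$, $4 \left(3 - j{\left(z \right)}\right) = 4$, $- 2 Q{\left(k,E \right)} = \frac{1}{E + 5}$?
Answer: $- \frac{6460}{9} \approx -717.78$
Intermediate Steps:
$Q{\left(k,E \right)} = - \frac{1}{2 \left(5 + E\right)}$ ($Q{\left(k,E \right)} = - \frac{1}{2 \left(E + 5\right)} = - \frac{1}{2 \left(5 + E\right)}$)
$j{\left(z \right)} = 2$ ($j{\left(z \right)} = 3 - 1 = 2$)
$P = 9$ ($P = -1 + \frac{5 \cdot 4}{2} = -1 + \frac{1}{2} \cdot 20 = -1 + 10 = 9$)
$b = 9$
$F{\left(G,B \right)} = 9 + G$ ($F{\left(G,B \right)} = G + 9 = 9 + G$)
$x{\left(w \right)} = \frac{5}{9}$ ($x{\left(w \right)} = - \frac{\left(-1\right) 5}{9} = \left(- \frac{1}{9}\right) \left(-5\right) = \frac{5}{9}$)
$- 76 F{\left(8,-2 \right)} x{\left(j{\left(Q{\left(-3,5 \right)} \right)} \right)} = - 76 \left(9 + 8\right) \frac{5}{9} = \left(-76\right) 17 \cdot \frac{5}{9} = \left(-1292\right) \frac{5}{9} = - \frac{6460}{9}$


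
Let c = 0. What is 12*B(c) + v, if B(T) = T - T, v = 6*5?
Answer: 30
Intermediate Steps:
v = 30
B(T) = 0
12*B(c) + v = 12*0 + 30 = 0 + 30 = 30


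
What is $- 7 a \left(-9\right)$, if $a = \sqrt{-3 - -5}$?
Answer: $63 \sqrt{2} \approx 89.095$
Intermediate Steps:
$a = \sqrt{2}$ ($a = \sqrt{-3 + 5} = \sqrt{2} \approx 1.4142$)
$- 7 a \left(-9\right) = - 7 \sqrt{2} \left(-9\right) = 63 \sqrt{2}$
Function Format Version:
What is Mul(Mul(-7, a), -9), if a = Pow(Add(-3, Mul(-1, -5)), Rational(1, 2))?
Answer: Mul(63, Pow(2, Rational(1, 2))) ≈ 89.095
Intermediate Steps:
a = Pow(2, Rational(1, 2)) (a = Pow(Add(-3, 5), Rational(1, 2)) = Pow(2, Rational(1, 2)) ≈ 1.4142)
Mul(Mul(-7, a), -9) = Mul(Mul(-7, Pow(2, Rational(1, 2))), -9) = Mul(63, Pow(2, Rational(1, 2)))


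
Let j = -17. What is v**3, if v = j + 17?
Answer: 0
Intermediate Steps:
v = 0 (v = -17 + 17 = 0)
v**3 = 0**3 = 0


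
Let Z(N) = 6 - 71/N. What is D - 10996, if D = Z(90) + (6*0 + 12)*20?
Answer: -967571/90 ≈ -10751.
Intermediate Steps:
Z(N) = 6 - 71/N
D = 22069/90 (D = (6 - 71/90) + (6*0 + 12)*20 = (6 - 71*1/90) + (0 + 12)*20 = (6 - 71/90) + 12*20 = 469/90 + 240 = 22069/90 ≈ 245.21)
D - 10996 = 22069/90 - 10996 = -967571/90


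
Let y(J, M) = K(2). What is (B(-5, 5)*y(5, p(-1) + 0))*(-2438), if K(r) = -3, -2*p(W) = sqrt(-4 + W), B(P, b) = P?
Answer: -36570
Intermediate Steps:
p(W) = -sqrt(-4 + W)/2
y(J, M) = -3
(B(-5, 5)*y(5, p(-1) + 0))*(-2438) = -5*(-3)*(-2438) = 15*(-2438) = -36570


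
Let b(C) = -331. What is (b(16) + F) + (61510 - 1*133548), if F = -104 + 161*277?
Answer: -27876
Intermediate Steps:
F = 44493 (F = -104 + 44597 = 44493)
(b(16) + F) + (61510 - 1*133548) = (-331 + 44493) + (61510 - 1*133548) = 44162 + (61510 - 133548) = 44162 - 72038 = -27876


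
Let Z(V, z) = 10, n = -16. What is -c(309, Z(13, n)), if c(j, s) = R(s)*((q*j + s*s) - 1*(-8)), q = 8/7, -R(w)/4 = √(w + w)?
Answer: 25824*√5/7 ≈ 8249.2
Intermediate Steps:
R(w) = -4*√2*√w (R(w) = -4*√(w + w) = -4*√2*√w)
q = 8/7 (q = 8*(⅐) = 8/7 ≈ 1.1429)
c(j, s) = -4*√2*√s*(8 + s² + 8*j/7) (c(j, s) = (-4*√2*√s)*((8*j/7 + s*s) - 1*(-8)) = (-4*√2*√s)*((8*j/7 + s²) + 8) = (-4*√2*√s)*((s² + 8*j/7) + 8) = (-4*√2*√s)*(8 + s² + 8*j/7) = -4*√2*√s*(8 + s² + 8*j/7))
-c(309, Z(13, n)) = -√2*√10*(-32 - 4*10² - 32/7*309) = -√2*√10*(-32 - 4*100 - 9888/7) = -√2*√10*(-32 - 400 - 9888/7) = -√2*√10*(-12912)/7 = -(-25824)*√5/7 = 25824*√5/7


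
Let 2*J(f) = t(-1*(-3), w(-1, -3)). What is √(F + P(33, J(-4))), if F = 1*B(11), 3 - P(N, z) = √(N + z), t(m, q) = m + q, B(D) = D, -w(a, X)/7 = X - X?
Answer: √(56 - 2*√138)/2 ≈ 2.8507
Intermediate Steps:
w(a, X) = 0 (w(a, X) = -7*(X - X) = -7*0 = 0)
J(f) = 3/2 (J(f) = (-1*(-3) + 0)/2 = (3 + 0)/2 = (½)*3 = 3/2)
P(N, z) = 3 - √(N + z)
F = 11 (F = 1*11 = 11)
√(F + P(33, J(-4))) = √(11 + (3 - √(33 + 3/2))) = √(11 + (3 - √(69/2))) = √(11 + (3 - √138/2)) = √(14 - √138/2)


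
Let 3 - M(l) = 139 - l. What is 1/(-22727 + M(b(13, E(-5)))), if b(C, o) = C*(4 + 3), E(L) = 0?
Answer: -1/22772 ≈ -4.3914e-5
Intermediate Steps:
b(C, o) = 7*C (b(C, o) = C*7 = 7*C)
M(l) = -136 + l (M(l) = 3 - (139 - l) = 3 + (-139 + l) = -136 + l)
1/(-22727 + M(b(13, E(-5)))) = 1/(-22727 + (-136 + 7*13)) = 1/(-22727 + (-136 + 91)) = 1/(-22727 - 45) = 1/(-22772) = -1/22772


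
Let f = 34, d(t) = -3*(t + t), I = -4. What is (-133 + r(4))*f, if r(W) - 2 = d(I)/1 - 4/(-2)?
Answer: -3570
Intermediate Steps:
d(t) = -6*t
r(W) = 28 (r(W) = 2 + (-6*(-4)/1 - 4/(-2)) = 2 + (24*1 - 4*(-½)) = 2 + (24 + 2) = 2 + 26 = 28)
(-133 + r(4))*f = (-133 + 28)*34 = -105*34 = -3570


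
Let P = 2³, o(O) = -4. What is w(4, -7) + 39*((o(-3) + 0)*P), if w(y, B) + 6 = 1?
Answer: -1253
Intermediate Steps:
w(y, B) = -5 (w(y, B) = -6 + 1 = -5)
P = 8
w(4, -7) + 39*((o(-3) + 0)*P) = -5 + 39*((-4 + 0)*8) = -5 + 39*(-4*8) = -5 + 39*(-32) = -5 - 1248 = -1253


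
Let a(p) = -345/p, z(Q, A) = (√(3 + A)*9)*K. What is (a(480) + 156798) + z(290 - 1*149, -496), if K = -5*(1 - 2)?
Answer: 5017513/32 + 45*I*√493 ≈ 1.568e+5 + 999.16*I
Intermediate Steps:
K = 5 (K = -5*(-1) = 5)
z(Q, A) = 45*√(3 + A) (z(Q, A) = (√(3 + A)*9)*5 = (9*√(3 + A))*5 = 45*√(3 + A))
(a(480) + 156798) + z(290 - 1*149, -496) = (-345/480 + 156798) + 45*√(3 - 496) = (-345*1/480 + 156798) + 45*√(-493) = (-23/32 + 156798) + 45*(I*√493) = 5017513/32 + 45*I*√493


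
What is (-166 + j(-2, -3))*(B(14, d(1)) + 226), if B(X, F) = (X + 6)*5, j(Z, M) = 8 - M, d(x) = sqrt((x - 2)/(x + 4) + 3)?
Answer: -50530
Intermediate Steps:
d(x) = sqrt(3 + (-2 + x)/(4 + x)) (d(x) = sqrt((-2 + x)/(4 + x) + 3) = sqrt(3 + (-2 + x)/(4 + x)))
B(X, F) = 30 + 5*X (B(X, F) = (6 + X)*5 = 30 + 5*X)
(-166 + j(-2, -3))*(B(14, d(1)) + 226) = (-166 + (8 - 1*(-3)))*((30 + 5*14) + 226) = (-166 + (8 + 3))*((30 + 70) + 226) = (-166 + 11)*(100 + 226) = -155*326 = -50530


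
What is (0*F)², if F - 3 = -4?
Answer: 0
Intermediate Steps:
F = -1 (F = 3 - 4 = -1)
(0*F)² = (0*(-1))² = 0² = 0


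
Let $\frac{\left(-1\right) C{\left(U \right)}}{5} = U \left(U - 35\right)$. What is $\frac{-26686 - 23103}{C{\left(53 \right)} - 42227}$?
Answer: $\frac{49789}{46997} \approx 1.0594$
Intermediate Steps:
$C{\left(U \right)} = - 5 U \left(-35 + U\right)$ ($C{\left(U \right)} = - 5 U \left(U - 35\right) = - 5 U \left(-35 + U\right)$)
$\frac{-26686 - 23103}{C{\left(53 \right)} - 42227} = \frac{-26686 - 23103}{5 \cdot 53 \left(35 - 53\right) - 42227} = - \frac{49789}{5 \cdot 53 \left(35 - 53\right) - 42227} = - \frac{49789}{5 \cdot 53 \left(-18\right) - 42227} = - \frac{49789}{-4770 - 42227} = - \frac{49789}{-46997} = \left(-49789\right) \left(- \frac{1}{46997}\right) = \frac{49789}{46997}$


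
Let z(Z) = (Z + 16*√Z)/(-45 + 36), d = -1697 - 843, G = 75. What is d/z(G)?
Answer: -22860/181 + 24384*√3/181 ≈ 107.04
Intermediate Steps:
d = -2540
z(Z) = -16*√Z/9 - Z/9 (z(Z) = (Z + 16*√Z)/(-9) = (Z + 16*√Z)*(-⅑) = -16*√Z/9 - Z/9)
d/z(G) = -2540/(-80*√3/9 - ⅑*75) = -2540/(-80*√3/9 - 25/3) = -2540/(-25/3 - 80*√3/9)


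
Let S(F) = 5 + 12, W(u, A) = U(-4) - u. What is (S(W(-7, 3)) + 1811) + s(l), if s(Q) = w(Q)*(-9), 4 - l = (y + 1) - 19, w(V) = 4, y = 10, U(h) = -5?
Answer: 1792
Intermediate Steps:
W(u, A) = -5 - u
S(F) = 17
l = 12 (l = 4 - ((10 + 1) - 19) = 4 - (11 - 19) = 4 - 1*(-8) = 4 + 8 = 12)
s(Q) = -36 (s(Q) = 4*(-9) = -36)
(S(W(-7, 3)) + 1811) + s(l) = (17 + 1811) - 36 = 1828 - 36 = 1792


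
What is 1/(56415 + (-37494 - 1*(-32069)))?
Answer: 1/50990 ≈ 1.9612e-5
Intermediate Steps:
1/(56415 + (-37494 - 1*(-32069))) = 1/(56415 + (-37494 + 32069)) = 1/(56415 - 5425) = 1/50990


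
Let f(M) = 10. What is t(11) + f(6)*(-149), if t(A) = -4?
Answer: -1494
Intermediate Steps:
t(11) + f(6)*(-149) = -4 + 10*(-149) = -4 - 1490 = -1494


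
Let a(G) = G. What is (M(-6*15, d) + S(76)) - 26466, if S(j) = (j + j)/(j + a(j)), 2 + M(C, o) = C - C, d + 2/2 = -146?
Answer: -26467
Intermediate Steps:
d = -147 (d = -1 - 146 = -147)
M(C, o) = -2 (M(C, o) = -2 + (C - C) = -2 + 0 = -2)
S(j) = 1 (S(j) = (j + j)/(j + j) = (2*j)/((2*j)) = (2*j)*(1/(2*j)) = 1)
(M(-6*15, d) + S(76)) - 26466 = (-2 + 1) - 26466 = -1 - 26466 = -26467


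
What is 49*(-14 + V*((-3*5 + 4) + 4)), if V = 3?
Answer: -1715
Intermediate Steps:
49*(-14 + V*((-3*5 + 4) + 4)) = 49*(-14 + 3*((-3*5 + 4) + 4)) = 49*(-14 + 3*((-15 + 4) + 4)) = 49*(-14 + 3*(-11 + 4)) = 49*(-14 + 3*(-7)) = 49*(-14 - 21) = 49*(-35) = -1715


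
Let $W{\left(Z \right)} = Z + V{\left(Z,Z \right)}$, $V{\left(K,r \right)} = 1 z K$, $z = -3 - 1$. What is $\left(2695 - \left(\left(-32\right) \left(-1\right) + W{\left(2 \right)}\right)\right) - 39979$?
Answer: $-37310$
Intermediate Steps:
$z = -4$
$V{\left(K,r \right)} = - 4 K$ ($V{\left(K,r \right)} = 1 \left(-4\right) K = - 4 K$)
$W{\left(Z \right)} = - 3 Z$ ($W{\left(Z \right)} = Z - 4 Z = - 3 Z$)
$\left(2695 - \left(\left(-32\right) \left(-1\right) + W{\left(2 \right)}\right)\right) - 39979 = \left(2695 - \left(\left(-32\right) \left(-1\right) - 6\right)\right) - 39979 = \left(2695 - \left(32 - 6\right)\right) - 39979 = \left(2695 - 26\right) - 39979 = 2669 - 39979 = -37310$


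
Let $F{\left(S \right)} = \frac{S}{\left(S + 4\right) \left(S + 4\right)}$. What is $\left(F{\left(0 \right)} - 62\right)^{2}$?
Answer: $3844$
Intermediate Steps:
$F{\left(S \right)} = \frac{S}{\left(4 + S\right)^{2}}$ ($F{\left(S \right)} = \frac{S}{\left(4 + S\right) \left(4 + S\right)} = \frac{S}{\left(4 + S\right)^{2}}$)
$\left(F{\left(0 \right)} - 62\right)^{2} = \left(\frac{0}{\left(4 + 0\right)^{2}} - 62\right)^{2} = \left(\frac{0}{16} - 62\right)^{2} = \left(0 \cdot \frac{1}{16} - 62\right)^{2} = \left(0 - 62\right)^{2} = \left(-62\right)^{2} = 3844$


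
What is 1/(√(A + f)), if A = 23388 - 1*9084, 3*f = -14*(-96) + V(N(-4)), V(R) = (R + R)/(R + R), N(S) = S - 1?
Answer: √132771/44257 ≈ 0.0082332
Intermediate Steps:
N(S) = -1 + S
V(R) = 1 (V(R) = (2*R)/((2*R)) = (2*R)*(1/(2*R)) = 1)
f = 1345/3 (f = (-14*(-96) + 1)/3 = (1344 + 1)/3 = (⅓)*1345 = 1345/3 ≈ 448.33)
A = 14304 (A = 23388 - 9084 = 14304)
1/(√(A + f)) = 1/(√(14304 + 1345/3)) = 1/(√(44257/3)) = 1/(√132771/3) = √132771/44257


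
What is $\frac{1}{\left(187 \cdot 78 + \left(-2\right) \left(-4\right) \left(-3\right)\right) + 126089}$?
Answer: $\frac{1}{140651} \approx 7.1098 \cdot 10^{-6}$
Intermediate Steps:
$\frac{1}{\left(187 \cdot 78 + \left(-2\right) \left(-4\right) \left(-3\right)\right) + 126089} = \frac{1}{\left(14586 + 8 \left(-3\right)\right) + 126089} = \frac{1}{\left(14586 - 24\right) + 126089} = \frac{1}{14562 + 126089} = \frac{1}{140651}$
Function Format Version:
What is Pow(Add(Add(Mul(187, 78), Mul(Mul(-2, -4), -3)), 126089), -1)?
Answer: Rational(1, 140651) ≈ 7.1098e-6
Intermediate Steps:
Pow(Add(Add(Mul(187, 78), Mul(Mul(-2, -4), -3)), 126089), -1) = Pow(Add(Add(14586, Mul(8, -3)), 126089), -1) = Pow(Add(Add(14586, -24), 126089), -1) = Pow(Add(14562, 126089), -1) = Pow(140651, -1) = Rational(1, 140651)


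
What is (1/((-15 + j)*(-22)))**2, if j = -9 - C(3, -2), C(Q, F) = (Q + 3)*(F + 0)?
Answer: 1/69696 ≈ 1.4348e-5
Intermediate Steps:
C(Q, F) = F*(3 + Q) (C(Q, F) = (3 + Q)*F = F*(3 + Q))
j = 3 (j = -9 - (-2)*(3 + 3) = -9 - (-2)*6 = -9 - 1*(-12) = -9 + 12 = 3)
(1/((-15 + j)*(-22)))**2 = (1/((-15 + 3)*(-22)))**2 = (-1/22/(-12))**2 = (-1/12*(-1/22))**2 = (1/264)**2 = 1/69696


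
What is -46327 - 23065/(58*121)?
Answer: -325145951/7018 ≈ -46330.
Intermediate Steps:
-46327 - 23065/(58*121) = -46327 - 23065/7018 = -325145951/7018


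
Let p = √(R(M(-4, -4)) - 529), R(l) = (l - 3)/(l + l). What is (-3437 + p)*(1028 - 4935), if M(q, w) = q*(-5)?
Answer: 13428359 - 3907*I*√211430/20 ≈ 1.3428e+7 - 89825.0*I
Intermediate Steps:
M(q, w) = -5*q
R(l) = (-3 + l)/(2*l) (R(l) = (-3 + l)/((2*l)) = (-3 + l)*(1/(2*l)) = (-3 + l)/(2*l))
p = I*√211430/20 (p = √((-3 - 5*(-4))/(2*((-5*(-4)))) - 529) = √((½)*(-3 + 20)/20 - 529) = √((½)*(1/20)*17 - 529) = √(17/40 - 529) = √(-21143/40) = I*√211430/20 ≈ 22.991*I)
(-3437 + p)*(1028 - 4935) = (-3437 + I*√211430/20)*(1028 - 4935) = (-3437 + I*√211430/20)*(-3907) = 13428359 - 3907*I*√211430/20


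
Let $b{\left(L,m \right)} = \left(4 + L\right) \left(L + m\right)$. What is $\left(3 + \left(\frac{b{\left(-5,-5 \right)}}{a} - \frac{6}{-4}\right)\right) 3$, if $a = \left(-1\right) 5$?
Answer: $\frac{15}{2} \approx 7.5$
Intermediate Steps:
$a = -5$
$\left(3 + \left(\frac{b{\left(-5,-5 \right)}}{a} - \frac{6}{-4}\right)\right) 3 = \left(3 + \left(\frac{\left(-5\right)^{2} + 4 \left(-5\right) + 4 \left(-5\right) - -25}{-5} - \frac{6}{-4}\right)\right) 3 = \left(3 + \left(\left(25 - 20 - 20 + 25\right) \left(- \frac{1}{5}\right) - - \frac{3}{2}\right)\right) 3 = \left(3 + \left(10 \left(- \frac{1}{5}\right) + \frac{3}{2}\right)\right) 3 = \left(3 + \left(-2 + \frac{3}{2}\right)\right) 3 = \left(3 - \frac{1}{2}\right) 3 = \frac{5}{2} \cdot 3 = \frac{15}{2}$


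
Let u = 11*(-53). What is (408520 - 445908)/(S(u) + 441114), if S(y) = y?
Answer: -2876/33887 ≈ -0.084870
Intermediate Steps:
u = -583
(408520 - 445908)/(S(u) + 441114) = (408520 - 445908)/(-583 + 441114) = -37388/440531 = -37388*1/440531 = -2876/33887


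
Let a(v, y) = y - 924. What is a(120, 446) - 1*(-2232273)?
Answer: 2231795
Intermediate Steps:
a(v, y) = -924 + y
a(120, 446) - 1*(-2232273) = (-924 + 446) - 1*(-2232273) = -478 + 2232273 = 2231795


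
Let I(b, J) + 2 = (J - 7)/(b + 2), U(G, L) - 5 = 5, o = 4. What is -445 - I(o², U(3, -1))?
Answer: -2659/6 ≈ -443.17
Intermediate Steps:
U(G, L) = 10 (U(G, L) = 5 + 5 = 10)
I(b, J) = -2 + (-7 + J)/(2 + b) (I(b, J) = -2 + (J - 7)/(b + 2) = -2 + (-7 + J)/(2 + b))
-445 - I(o², U(3, -1)) = -445 - (-11 + 10 - 2*4²)/(2 + 4²) = -445 - (-11 + 10 - 2*16)/(2 + 16) = -445 - (-11 + 10 - 32)/18 = -445 - (-33)/18 = -445 - 1*(-11/6) = -445 + 11/6 = -2659/6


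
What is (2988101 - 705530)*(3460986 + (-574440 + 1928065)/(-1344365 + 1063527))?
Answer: 2218602022234965153/280838 ≈ 7.8999e+12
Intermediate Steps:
(2988101 - 705530)*(3460986 + (-574440 + 1928065)/(-1344365 + 1063527)) = 2282571*(3460986 + 1353625/(-280838)) = 2282571*(3460986 + 1353625*(-1/280838)) = 2282571*(3460986 - 1353625/280838) = 2282571*(971975032643/280838) = 2218602022234965153/280838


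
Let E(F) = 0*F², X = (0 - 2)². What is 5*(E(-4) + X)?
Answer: 20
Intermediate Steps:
X = 4 (X = (-2)² = 4)
E(F) = 0
5*(E(-4) + X) = 5*(0 + 4) = 5*4 = 20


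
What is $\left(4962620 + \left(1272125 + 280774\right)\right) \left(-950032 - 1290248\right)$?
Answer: $-14596586905320$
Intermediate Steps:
$\left(4962620 + \left(1272125 + 280774\right)\right) \left(-950032 - 1290248\right) = \left(4962620 + 1552899\right) \left(-2240280\right) = 6515519 \left(-2240280\right) = -14596586905320$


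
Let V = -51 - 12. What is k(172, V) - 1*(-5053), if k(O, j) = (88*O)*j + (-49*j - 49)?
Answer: -945477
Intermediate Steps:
V = -63
k(O, j) = -49 - 49*j + 88*O*j (k(O, j) = 88*O*j + (-49 - 49*j) = -49 - 49*j + 88*O*j)
k(172, V) - 1*(-5053) = (-49 - 49*(-63) + 88*172*(-63)) - 1*(-5053) = (-49 + 3087 - 953568) + 5053 = -950530 + 5053 = -945477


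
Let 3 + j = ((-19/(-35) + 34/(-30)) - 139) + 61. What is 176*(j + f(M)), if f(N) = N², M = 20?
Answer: 5884208/105 ≈ 56040.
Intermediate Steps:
j = -8567/105 (j = -3 + (((-19/(-35) + 34/(-30)) - 139) + 61) = -3 + (((-19*(-1/35) + 34*(-1/30)) - 139) + 61) = -3 + (((19/35 - 17/15) - 139) + 61) = -3 + ((-62/105 - 139) + 61) = -3 + (-14657/105 + 61) = -3 - 8252/105 = -8567/105 ≈ -81.590)
176*(j + f(M)) = 176*(-8567/105 + 20²) = 176*(-8567/105 + 400) = 176*(33433/105) = 5884208/105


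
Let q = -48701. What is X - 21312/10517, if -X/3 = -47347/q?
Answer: -2531760909/512188417 ≈ -4.9430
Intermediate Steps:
X = -142041/48701 (X = -(-142041)/(-48701) = -(-142041)*(-1)/48701 = -3*47347/48701 = -142041/48701 ≈ -2.9166)
X - 21312/10517 = -142041/48701 - 21312/10517 = -2531760909/512188417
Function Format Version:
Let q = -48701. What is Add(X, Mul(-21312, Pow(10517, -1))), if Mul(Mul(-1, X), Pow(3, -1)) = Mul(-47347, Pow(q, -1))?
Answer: Rational(-2531760909, 512188417) ≈ -4.9430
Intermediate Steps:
X = Rational(-142041, 48701) (X = Mul(-3, Mul(-47347, Pow(-48701, -1))) = Mul(-3, Mul(-47347, Rational(-1, 48701))) = Mul(-3, Rational(47347, 48701)) = Rational(-142041, 48701) ≈ -2.9166)
Add(X, Mul(-21312, Pow(10517, -1))) = Add(Rational(-142041, 48701), Mul(-21312, Pow(10517, -1))) = Add(Rational(-142041, 48701), Mul(-21312, Rational(1, 10517))) = Add(Rational(-142041, 48701), Rational(-21312, 10517)) = Rational(-2531760909, 512188417)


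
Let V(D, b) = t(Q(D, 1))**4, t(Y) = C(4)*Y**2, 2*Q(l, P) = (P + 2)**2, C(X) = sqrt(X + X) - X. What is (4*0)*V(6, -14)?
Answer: 0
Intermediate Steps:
C(X) = -X + sqrt(2)*sqrt(X) (C(X) = sqrt(2*X) - X = sqrt(2)*sqrt(X) - X = -X + sqrt(2)*sqrt(X))
Q(l, P) = (2 + P)**2/2 (Q(l, P) = (P + 2)**2/2 = (2 + P)**2/2)
t(Y) = Y**2*(-4 + 2*sqrt(2)) (t(Y) = (-1*4 + sqrt(2)*sqrt(4))*Y**2 = (-4 + sqrt(2)*2)*Y**2 = (-4 + 2*sqrt(2))*Y**2 = Y**2*(-4 + 2*sqrt(2)))
V(D, b) = (-81 + 81*sqrt(2)/2)**4 (V(D, b) = (2*((2 + 1)**2/2)**2*(-2 + sqrt(2)))**4 = (2*((1/2)*3**2)**2*(-2 + sqrt(2)))**4 = (2*((1/2)*9)**2*(-2 + sqrt(2)))**4 = (2*(9/2)**2*(-2 + sqrt(2)))**4 = (2*(81/4)*(-2 + sqrt(2)))**4 = (-81 + 81*sqrt(2)/2)**4)
(4*0)*V(6, -14) = (4*0)*(731794257/4 - 129140163*sqrt(2)) = 0*(731794257/4 - 129140163*sqrt(2)) = 0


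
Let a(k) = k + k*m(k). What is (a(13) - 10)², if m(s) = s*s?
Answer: 4840000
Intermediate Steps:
m(s) = s²
a(k) = k + k³ (a(k) = k + k*k² = k + k³)
(a(13) - 10)² = ((13 + 13³) - 10)² = ((13 + 2197) - 10)² = (2210 - 10)² = 2200² = 4840000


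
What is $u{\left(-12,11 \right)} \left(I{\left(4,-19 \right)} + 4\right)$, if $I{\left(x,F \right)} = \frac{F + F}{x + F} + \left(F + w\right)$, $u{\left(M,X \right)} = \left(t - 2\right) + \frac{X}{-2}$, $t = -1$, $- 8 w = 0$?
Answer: $\frac{3179}{30} \approx 105.97$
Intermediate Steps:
$w = 0$ ($w = \left(- \frac{1}{8}\right) 0 = 0$)
$u{\left(M,X \right)} = -3 - \frac{X}{2}$ ($u{\left(M,X \right)} = \left(-1 - 2\right) + \frac{X}{-2} = -3 + X \left(- \frac{1}{2}\right) = -3 - \frac{X}{2}$)
$I{\left(x,F \right)} = F + \frac{2 F}{F + x}$ ($I{\left(x,F \right)} = \frac{F + F}{x + F} + \left(F + 0\right) = \frac{2 F}{F + x} + F = F + \frac{2 F}{F + x}$)
$u{\left(-12,11 \right)} \left(I{\left(4,-19 \right)} + 4\right) = \left(-3 - \frac{11}{2}\right) \left(- \frac{19 \left(2 - 19 + 4\right)}{-19 + 4} + 4\right) = \left(-3 - \frac{11}{2}\right) \left(\left(-19\right) \frac{1}{-15} \left(-13\right) + 4\right) = - \frac{17 \left(\left(-19\right) \left(- \frac{1}{15}\right) \left(-13\right) + 4\right)}{2} = - \frac{17 \left(- \frac{247}{15} + 4\right)}{2} = \left(- \frac{17}{2}\right) \left(- \frac{187}{15}\right) = \frac{3179}{30}$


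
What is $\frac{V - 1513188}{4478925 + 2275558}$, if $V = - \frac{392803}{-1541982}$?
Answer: $- \frac{2333308265813}{10415291205306} \approx -0.22403$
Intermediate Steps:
$V = \frac{392803}{1541982}$ ($V = \left(-392803\right) \left(- \frac{1}{1541982}\right) = \frac{392803}{1541982} \approx 0.25474$)
$\frac{V - 1513188}{4478925 + 2275558} = \frac{\frac{392803}{1541982} - 1513188}{4478925 + 2275558} = - \frac{2333308265813}{1541982 \cdot 6754483} = \left(- \frac{2333308265813}{1541982}\right) \frac{1}{6754483} = - \frac{2333308265813}{10415291205306}$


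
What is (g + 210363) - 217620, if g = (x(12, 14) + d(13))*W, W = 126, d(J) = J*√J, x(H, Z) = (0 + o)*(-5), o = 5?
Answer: -10407 + 1638*√13 ≈ -4501.1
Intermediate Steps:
x(H, Z) = -25 (x(H, Z) = (0 + 5)*(-5) = 5*(-5) = -25)
d(J) = J^(3/2)
g = -3150 + 1638*√13 (g = (-25 + 13^(3/2))*126 = (-25 + 13*√13)*126 = -3150 + 1638*√13 ≈ 2755.9)
(g + 210363) - 217620 = ((-3150 + 1638*√13) + 210363) - 217620 = (207213 + 1638*√13) - 217620 = -10407 + 1638*√13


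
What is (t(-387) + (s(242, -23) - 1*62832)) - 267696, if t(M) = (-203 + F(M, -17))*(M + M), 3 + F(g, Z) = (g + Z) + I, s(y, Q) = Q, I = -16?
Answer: 153973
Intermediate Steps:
F(g, Z) = -19 + Z + g (F(g, Z) = -3 + ((g + Z) - 16) = -3 + ((Z + g) - 16) = -3 + (-16 + Z + g) = -19 + Z + g)
t(M) = 2*M*(-239 + M) (t(M) = (-203 + (-19 - 17 + M))*(M + M) = (-203 + (-36 + M))*(2*M) = (-239 + M)*(2*M) = 2*M*(-239 + M))
(t(-387) + (s(242, -23) - 1*62832)) - 267696 = (2*(-387)*(-239 - 387) + (-23 - 1*62832)) - 267696 = (2*(-387)*(-626) + (-23 - 62832)) - 267696 = (484524 - 62855) - 267696 = 421669 - 267696 = 153973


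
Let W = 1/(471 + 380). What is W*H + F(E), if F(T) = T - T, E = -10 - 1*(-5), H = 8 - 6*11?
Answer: -58/851 ≈ -0.068155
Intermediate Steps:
H = -58 (H = 8 - 66 = -58)
E = -5 (E = -10 + 5 = -5)
W = 1/851 ≈ 0.0011751
F(T) = 0
W*H + F(E) = (1/851)*(-58) + 0 = -58/851 + 0 = -58/851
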